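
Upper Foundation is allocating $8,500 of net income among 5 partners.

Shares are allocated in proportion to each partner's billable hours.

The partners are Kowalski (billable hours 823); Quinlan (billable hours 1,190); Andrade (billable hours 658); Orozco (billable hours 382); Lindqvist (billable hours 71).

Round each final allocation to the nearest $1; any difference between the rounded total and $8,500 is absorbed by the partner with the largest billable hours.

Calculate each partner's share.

Billable hours total: 823 + 1,190 + 658 + 382 + 71 = 3,124.
Unrounded shares: Kowalski 2,239.28; Quinlan 3,237.84; Andrade 1,790.33; Orozco 1,039.37; Lindqvist 193.18.
At nearest $1: Kowalski $2,239; Quinlan $3,238; Andrade $1,790; Orozco $1,039; Lindqvist $193. Sum = $8,499.
Difference $8,500 − $8,499 = +$1 applied to largest billable hours (Quinlan): Quinlan becomes $3,239.

Kowalski: $2,239; Quinlan: $3,239; Andrade: $1,790; Orozco: $1,039; Lindqvist: $193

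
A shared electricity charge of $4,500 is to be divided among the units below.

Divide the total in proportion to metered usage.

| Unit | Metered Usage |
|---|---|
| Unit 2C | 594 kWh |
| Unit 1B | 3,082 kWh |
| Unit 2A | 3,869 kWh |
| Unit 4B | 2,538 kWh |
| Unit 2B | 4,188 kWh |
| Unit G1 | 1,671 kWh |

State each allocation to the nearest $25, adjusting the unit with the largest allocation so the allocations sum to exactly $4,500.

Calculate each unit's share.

Metered usage total: 15,942.
Proportional shares: Unit 2C 594/15,942 × $4,500 = 167.67; Unit 1B 3,082/15,942 × $4,500 = 869.97; Unit 2A 3,869/15,942 × $4,500 = 1,092.12; Unit 4B 2,538/15,942 × $4,500 = 716.41; Unit 2B 4,188/15,942 × $4,500 = 1,182.16; Unit G1 1,671/15,942 × $4,500 = 471.68.
Rounded to nearest $25: Unit 2C $175; Unit 1B $875; Unit 2A $1,100; Unit 4B $725; Unit 2B $1,175; Unit G1 $475. Sum = $4,525.
Difference $4,500 − $4,525 = −$25 applied to largest allocation (Unit 2B): Unit 2B becomes $1,150.

Unit 2C: $175 | Unit 1B: $875 | Unit 2A: $1,100 | Unit 4B: $725 | Unit 2B: $1,150 | Unit G1: $475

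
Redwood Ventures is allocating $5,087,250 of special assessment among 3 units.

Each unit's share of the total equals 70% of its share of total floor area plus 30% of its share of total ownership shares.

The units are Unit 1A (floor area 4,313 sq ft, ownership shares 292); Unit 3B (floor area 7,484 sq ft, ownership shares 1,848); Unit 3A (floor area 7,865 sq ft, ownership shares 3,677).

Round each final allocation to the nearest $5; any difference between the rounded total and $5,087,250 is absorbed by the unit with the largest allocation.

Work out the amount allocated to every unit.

Unit 1A: $857,760; Unit 3B: $1,840,310; Unit 3A: $2,389,180

Floor area total 19,662; ownership shares total 5,817.
Blended shares (70% floor area + 30% ownership shares): Unit 1A 0.1686; Unit 3B 0.3617; Unit 3A 0.4696.
Proportional shares: Unit 1A 857,757.68; Unit 3B 1,840,311.38; Unit 3A 2,389,180.93.
After rounding ($5): Unit 1A $857,760; Unit 3B $1,840,310; Unit 3A $2,389,180. Sum = $5,087,250.
No rounding difference to absorb.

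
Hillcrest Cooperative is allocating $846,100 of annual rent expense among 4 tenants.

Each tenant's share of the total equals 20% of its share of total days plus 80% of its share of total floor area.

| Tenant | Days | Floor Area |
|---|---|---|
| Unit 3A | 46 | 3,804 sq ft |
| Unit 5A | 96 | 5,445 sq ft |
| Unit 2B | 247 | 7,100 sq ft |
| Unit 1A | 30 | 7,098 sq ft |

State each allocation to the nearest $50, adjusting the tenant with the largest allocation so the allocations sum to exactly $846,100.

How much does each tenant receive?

Unit 3A: $128,400 | Unit 5A: $195,950 | Unit 2B: $304,750 | Unit 1A: $217,000

Days total 419; floor area total 23,447.
Combined weights (20% days + 80% floor area): Unit 3A 0.1517; Unit 5A 0.2316; Unit 2B 0.3601; Unit 1A 0.2565.
Pro-rata amounts: Unit 3A 128,393.67; Unit 5A 195,960.22; Unit 2B 304,721.42; Unit 1A 217,024.69.
Rounded to nearest $50: Unit 3A $128,400; Unit 5A $195,950; Unit 2B $304,700; Unit 1A $217,000. Sum = $846,050.
Difference $846,100 − $846,050 = +$50 applied to largest allocation (Unit 2B): Unit 2B becomes $304,750.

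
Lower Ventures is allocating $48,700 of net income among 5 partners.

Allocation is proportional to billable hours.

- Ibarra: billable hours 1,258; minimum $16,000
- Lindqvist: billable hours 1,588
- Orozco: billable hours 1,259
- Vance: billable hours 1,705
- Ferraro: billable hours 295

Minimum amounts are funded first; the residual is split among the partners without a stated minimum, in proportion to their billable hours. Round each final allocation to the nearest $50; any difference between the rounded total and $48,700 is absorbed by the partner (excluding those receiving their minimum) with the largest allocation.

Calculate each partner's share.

Ibarra: $16,000 · Lindqvist: $10,700 · Orozco: $8,500 · Vance: $11,500 · Ferraro: $2,000

Fund the minimums — Ibarra $16,000. Remaining pool $32,700.
Remaining pool split over remaining billable hours 4,847: Lindqvist 10,713.35 → $10,700; Orozco 8,493.77 → $8,500; Vance 11,502.68 → $11,500; Ferraro 1,990.20 → $2,000.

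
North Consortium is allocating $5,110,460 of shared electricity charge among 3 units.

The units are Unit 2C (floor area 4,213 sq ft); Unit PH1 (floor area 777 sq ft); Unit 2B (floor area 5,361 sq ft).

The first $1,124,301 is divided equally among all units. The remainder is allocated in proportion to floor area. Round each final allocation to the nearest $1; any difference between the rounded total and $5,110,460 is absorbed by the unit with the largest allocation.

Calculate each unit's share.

Unit 2C: $1,997,189; Unit PH1: $673,989; Unit 2B: $2,439,282

First tranche $1,124,301 split equally: $374,767 each.
Remainder $3,986,159 by floor area (total 10,351): Unit 2C 1,622,421.78 → $1,622,422; Unit PH1 299,221.87 → $299,222; Unit 2B 2,064,515.35 → $2,064,515.
Totals: Unit 2C $374,767 + $1,622,422 = $1,997,189; Unit PH1 $374,767 + $299,222 = $673,989; Unit 2B $374,767 + $2,064,515 = $2,439,282.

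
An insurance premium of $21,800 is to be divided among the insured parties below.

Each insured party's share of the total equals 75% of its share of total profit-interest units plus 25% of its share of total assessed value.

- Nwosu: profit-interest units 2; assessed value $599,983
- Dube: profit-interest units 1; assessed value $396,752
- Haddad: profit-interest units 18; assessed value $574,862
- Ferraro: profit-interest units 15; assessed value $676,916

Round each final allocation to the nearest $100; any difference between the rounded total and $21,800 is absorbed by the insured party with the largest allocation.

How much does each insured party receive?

Totals — profit-interest units 36, assessed value 2,248,513.
Combined weights (75% profit-interest units + 25% assessed value): Nwosu 0.1084; Dube 0.0649; Haddad 0.4389; Ferraro 0.3878.
Unrounded shares: Nwosu 2,362.59; Dube 1,415.82; Haddad 9,568.36; Ferraro 8,453.23.
At nearest $100: Nwosu $2,400; Dube $1,400; Haddad $9,600; Ferraro $8,500. Sum = $21,900.
Difference $21,800 − $21,900 = −$100 applied to largest allocation (Haddad): Haddad becomes $9,500.

Nwosu: $2,400 | Dube: $1,400 | Haddad: $9,500 | Ferraro: $8,500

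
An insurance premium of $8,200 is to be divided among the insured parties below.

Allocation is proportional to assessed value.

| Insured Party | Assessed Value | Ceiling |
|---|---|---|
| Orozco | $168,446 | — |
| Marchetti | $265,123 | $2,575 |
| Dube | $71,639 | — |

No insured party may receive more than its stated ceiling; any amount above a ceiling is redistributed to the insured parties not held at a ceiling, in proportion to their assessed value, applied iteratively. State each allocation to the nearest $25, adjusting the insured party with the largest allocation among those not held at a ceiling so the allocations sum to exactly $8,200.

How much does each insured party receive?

Total assessed value = 505,208.
Unconstrained shares: Orozco 2,734.04; Marchetti 4,303.20; Dube 1,162.77.
Held at cap: Marchetti ($2,575); balance $5,625 reallocated over remaining assessed value 240,085.
Shares after redistribution: Orozco 3,946.56 → $3,950; Dube 1,678.44 → $1,675.

Orozco: $3,950 | Marchetti: $2,575 | Dube: $1,675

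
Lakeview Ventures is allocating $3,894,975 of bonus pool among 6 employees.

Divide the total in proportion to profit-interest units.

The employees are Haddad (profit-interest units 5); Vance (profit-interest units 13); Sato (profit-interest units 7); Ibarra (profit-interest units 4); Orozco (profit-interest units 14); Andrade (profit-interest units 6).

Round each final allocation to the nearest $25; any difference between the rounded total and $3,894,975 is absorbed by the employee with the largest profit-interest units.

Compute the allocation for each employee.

Haddad: $397,450 · Vance: $1,033,350 · Sato: $556,425 · Ibarra: $317,950 · Orozco: $1,112,875 · Andrade: $476,925

Total profit-interest units = 49.
Proportional shares: Haddad 5/49 × $3,894,975 = 397,446.43; Vance 13/49 × $3,894,975 = 1,033,360.71; Sato 7/49 × $3,894,975 = 556,425.00; Ibarra 4/49 × $3,894,975 = 317,957.14; Orozco 14/49 × $3,894,975 = 1,112,850.00; Andrade 6/49 × $3,894,975 = 476,935.71.
After rounding ($25): Haddad $397,450; Vance $1,033,350; Sato $556,425; Ibarra $317,950; Orozco $1,112,850; Andrade $476,925. Sum = $3,894,950.
Difference $3,894,975 − $3,894,950 = +$25 applied to largest profit-interest units (Orozco): Orozco becomes $1,112,875.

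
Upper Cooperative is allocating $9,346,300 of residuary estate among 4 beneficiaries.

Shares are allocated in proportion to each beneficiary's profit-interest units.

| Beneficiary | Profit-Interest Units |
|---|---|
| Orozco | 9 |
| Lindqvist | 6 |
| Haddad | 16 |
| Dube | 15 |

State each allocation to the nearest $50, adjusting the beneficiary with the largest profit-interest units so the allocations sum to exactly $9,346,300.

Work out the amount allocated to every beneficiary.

Orozco: $1,828,600 | Lindqvist: $1,219,100 | Haddad: $3,250,900 | Dube: $3,047,700

Total profit-interest units = 9 + 6 + 16 + 15 = 46.
Raw shares: Orozco 1,828,623.91; Lindqvist 1,219,082.61; Haddad 3,250,886.96; Dube 3,047,706.52.
At nearest $50: Orozco $1,828,600; Lindqvist $1,219,100; Haddad $3,250,900; Dube $3,047,700. Sum = $9,346,300.
No rounding difference to absorb.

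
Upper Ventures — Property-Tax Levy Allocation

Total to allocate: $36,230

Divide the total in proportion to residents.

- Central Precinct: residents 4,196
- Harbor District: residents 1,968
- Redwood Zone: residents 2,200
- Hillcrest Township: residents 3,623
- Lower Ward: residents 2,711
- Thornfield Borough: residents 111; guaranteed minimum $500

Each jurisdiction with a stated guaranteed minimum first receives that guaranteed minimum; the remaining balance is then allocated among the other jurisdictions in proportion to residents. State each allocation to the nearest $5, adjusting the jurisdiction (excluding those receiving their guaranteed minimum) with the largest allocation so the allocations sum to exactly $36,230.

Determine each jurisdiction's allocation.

Minimums first: Thornfield Borough $500. Residual $35,730.
Residual split over remaining residents 14,698: Central Precinct 10,200.24 → $10,200; Harbor District 4,784.10 → $4,785; Redwood Zone 5,348.07 → $5,350; Hillcrest Township 8,807.31 → $8,805; Lower Ward 6,590.29 → $6,590.

Central Precinct: $10,200 · Harbor District: $4,785 · Redwood Zone: $5,350 · Hillcrest Township: $8,805 · Lower Ward: $6,590 · Thornfield Borough: $500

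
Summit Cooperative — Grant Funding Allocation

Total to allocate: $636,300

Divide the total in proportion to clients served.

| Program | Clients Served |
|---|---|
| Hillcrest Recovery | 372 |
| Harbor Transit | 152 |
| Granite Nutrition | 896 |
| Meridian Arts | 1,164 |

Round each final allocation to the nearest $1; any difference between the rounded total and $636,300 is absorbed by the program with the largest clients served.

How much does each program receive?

Hillcrest Recovery: $91,604 | Harbor Transit: $37,429 | Granite Nutrition: $220,637 | Meridian Arts: $286,630

Sum of clients served: 372 + 152 + 896 + 1,164 = 2,584.
Unrounded shares: Hillcrest Recovery 91,603.56; Harbor Transit 37,429.41; Granite Nutrition 220,636.53; Meridian Arts 286,630.495.
At nearest $1: Hillcrest Recovery $91,604; Harbor Transit $37,429; Granite Nutrition $220,637; Meridian Arts $286,630. Sum = $636,300.
Rounded total matches; no reconciliation needed.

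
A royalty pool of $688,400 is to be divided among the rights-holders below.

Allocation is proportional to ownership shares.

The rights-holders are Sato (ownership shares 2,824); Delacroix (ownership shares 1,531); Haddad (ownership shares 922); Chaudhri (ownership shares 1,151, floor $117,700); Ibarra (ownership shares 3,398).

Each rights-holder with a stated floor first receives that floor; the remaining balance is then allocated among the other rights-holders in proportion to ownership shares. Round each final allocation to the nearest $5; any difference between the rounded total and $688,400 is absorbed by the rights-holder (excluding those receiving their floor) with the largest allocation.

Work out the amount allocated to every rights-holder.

Sato: $185,780 · Delacroix: $100,720 · Haddad: $60,655 · Chaudhri: $117,700 · Ibarra: $223,545

Fund the minimums — Chaudhri $117,700. Balance $570,700.
Balance split over remaining ownership shares 8,675: Sato 185,781.76 → $185,780; Delacroix 100,719.50 → $100,720; Haddad 60,655.38 → $60,655; Ibarra 223,543.35 → $223,545.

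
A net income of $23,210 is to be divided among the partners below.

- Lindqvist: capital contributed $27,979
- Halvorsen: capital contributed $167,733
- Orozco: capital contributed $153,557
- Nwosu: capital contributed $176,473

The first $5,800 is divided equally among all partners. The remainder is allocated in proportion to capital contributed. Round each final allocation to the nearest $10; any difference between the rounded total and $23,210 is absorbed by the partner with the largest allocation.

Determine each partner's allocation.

First tranche $5,800 split equally: $1,450 each.
Remainder $17,410 by capital contributed (total 525,742): Lindqvist 926.53 → $930; Halvorsen 5,554.50 → $5,550; Orozco 5,085.06 → $5,090; Nwosu 5,843.92 → $5,840.
Totals: Lindqvist $1,450 + $930 = $2,380; Halvorsen $1,450 + $5,550 = $7,000; Orozco $1,450 + $5,090 = $6,540; Nwosu $1,450 + $5,840 = $7,290.

Lindqvist: $2,380 | Halvorsen: $7,000 | Orozco: $6,540 | Nwosu: $7,290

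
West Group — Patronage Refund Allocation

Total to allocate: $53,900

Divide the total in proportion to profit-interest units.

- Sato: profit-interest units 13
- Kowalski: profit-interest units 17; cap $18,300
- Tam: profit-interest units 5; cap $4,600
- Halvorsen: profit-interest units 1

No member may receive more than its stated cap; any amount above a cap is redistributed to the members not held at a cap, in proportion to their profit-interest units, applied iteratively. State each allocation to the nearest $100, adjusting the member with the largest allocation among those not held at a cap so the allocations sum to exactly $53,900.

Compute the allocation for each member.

Total profit-interest units = 36.
Proportional shares (ignoring caps): Sato 19,463.89; Kowalski 25,452.78; Tam 7,486.11; Halvorsen 1,497.22.
Cap binds for Kowalski ($18,300), Tam ($4,600); residual $31,000 reallocated over remaining profit-interest units 14.
Remaining shares: Sato 28,785.71 → $28,800; Halvorsen 2,214.29 → $2,200.

Sato: $28,800 | Kowalski: $18,300 | Tam: $4,600 | Halvorsen: $2,200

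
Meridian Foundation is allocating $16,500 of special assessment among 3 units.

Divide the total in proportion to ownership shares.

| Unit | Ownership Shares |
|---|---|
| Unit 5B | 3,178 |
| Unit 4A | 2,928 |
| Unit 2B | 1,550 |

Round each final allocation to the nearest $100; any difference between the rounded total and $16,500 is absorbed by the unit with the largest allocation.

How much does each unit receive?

Unit 5B: $6,900; Unit 4A: $6,300; Unit 2B: $3,300

Sum of ownership shares: 7,656.
Unrounded shares: Unit 5B 3,178/7,656 × $16,500 = 6,849.14; Unit 4A 2,928/7,656 × $16,500 = 6,310.34; Unit 2B 1,550/7,656 × $16,500 = 3,340.52.
Rounded to nearest $100: Unit 5B $6,800; Unit 4A $6,300; Unit 2B $3,300. Sum = $16,400.
Difference $16,500 − $16,400 = +$100 applied to largest allocation (Unit 5B): Unit 5B becomes $6,900.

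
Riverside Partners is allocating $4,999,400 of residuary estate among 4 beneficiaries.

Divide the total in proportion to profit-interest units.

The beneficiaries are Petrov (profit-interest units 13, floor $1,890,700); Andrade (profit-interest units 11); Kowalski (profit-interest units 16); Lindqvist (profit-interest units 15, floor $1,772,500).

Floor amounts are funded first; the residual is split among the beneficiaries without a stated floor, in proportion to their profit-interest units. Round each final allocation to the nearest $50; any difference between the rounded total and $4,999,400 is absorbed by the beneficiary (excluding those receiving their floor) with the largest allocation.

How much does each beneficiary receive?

Minimums first: Petrov $1,890,700; Lindqvist $1,772,500. Remaining pool $1,336,200.
Remaining pool split over remaining profit-interest units 27: Andrade 544,377.78 → $544,400; Kowalski 791,822.22 → $791,800.

Petrov: $1,890,700; Andrade: $544,400; Kowalski: $791,800; Lindqvist: $1,772,500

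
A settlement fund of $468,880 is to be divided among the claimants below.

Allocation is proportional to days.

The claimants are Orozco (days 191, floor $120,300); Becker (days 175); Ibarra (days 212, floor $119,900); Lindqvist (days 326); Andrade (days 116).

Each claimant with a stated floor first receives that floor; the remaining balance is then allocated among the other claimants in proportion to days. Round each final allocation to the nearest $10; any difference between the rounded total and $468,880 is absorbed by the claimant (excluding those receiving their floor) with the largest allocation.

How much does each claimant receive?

Fund the minimums — Orozco $120,300; Ibarra $119,900. Remaining pool $228,680.
Remaining pool split over remaining days 617: Becker 64,860.62 → $64,860; Lindqvist 120,826.06 → $120,830; Andrade 42,993.32 → $42,990.

Orozco: $120,300 | Becker: $64,860 | Ibarra: $119,900 | Lindqvist: $120,830 | Andrade: $42,990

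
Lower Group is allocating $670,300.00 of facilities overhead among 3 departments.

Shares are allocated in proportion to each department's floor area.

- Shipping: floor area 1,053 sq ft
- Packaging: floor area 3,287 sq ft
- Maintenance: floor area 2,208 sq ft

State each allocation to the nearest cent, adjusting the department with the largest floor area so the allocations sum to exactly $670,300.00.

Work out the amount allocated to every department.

Shipping: $107,792.59; Packaging: $336,480.78; Maintenance: $226,026.63

Combined floor area = 1,053 + 3,287 + 2,208 = 6,548.
Raw shares: Shipping 107,792.5932; Packaging 336,480.7728; Maintenance 226,026.6341.
After rounding (cent): Shipping $107,792.59; Packaging $336,480.77; Maintenance $226,026.63. Sum = $670,299.99.
Difference $670,300.00 − $670,299.99 = +$0.01 applied to largest floor area (Packaging): Packaging becomes $336,480.78.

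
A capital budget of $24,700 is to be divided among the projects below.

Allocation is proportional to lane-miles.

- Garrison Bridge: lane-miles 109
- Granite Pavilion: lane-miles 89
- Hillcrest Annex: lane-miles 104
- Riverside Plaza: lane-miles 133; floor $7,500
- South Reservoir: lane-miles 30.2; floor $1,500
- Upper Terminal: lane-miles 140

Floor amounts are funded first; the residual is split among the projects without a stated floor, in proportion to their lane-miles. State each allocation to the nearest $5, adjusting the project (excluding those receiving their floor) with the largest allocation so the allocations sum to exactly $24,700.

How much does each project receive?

Minimums first: Riverside Plaza $7,500; South Reservoir $1,500. Balance $15,700.
Balance split over remaining lane-miles 442: Garrison Bridge 3,871.72 → $3,870; Granite Pavilion 3,161.31 → $3,160; Hillcrest Annex 3,694.12 → $3,695; Upper Terminal 4,972.85 → $4,975.

Garrison Bridge: $3,870 | Granite Pavilion: $3,160 | Hillcrest Annex: $3,695 | Riverside Plaza: $7,500 | South Reservoir: $1,500 | Upper Terminal: $4,975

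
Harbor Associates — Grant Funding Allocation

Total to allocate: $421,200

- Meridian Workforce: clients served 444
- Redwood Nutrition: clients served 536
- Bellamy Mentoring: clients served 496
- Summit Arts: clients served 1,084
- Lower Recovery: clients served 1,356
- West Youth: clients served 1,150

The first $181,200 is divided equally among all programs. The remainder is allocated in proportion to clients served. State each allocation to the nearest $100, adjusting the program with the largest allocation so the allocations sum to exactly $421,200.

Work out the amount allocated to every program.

Equal tier: $181,200 ÷ 6 = $30,200 apiece.
Remainder $240,000 by clients served (total 5,066): Meridian Workforce 21,034.35 → $21,000; Redwood Nutrition 25,392.81 → $25,400; Bellamy Mentoring 23,497.83 → $23,500; Summit Arts 51,354.13 → $51,400; Lower Recovery 64,240.03 → $64,200; West Youth 54,480.85 → $54,500.
Totals: Meridian Workforce $30,200 + $21,000 = $51,200; Redwood Nutrition $30,200 + $25,400 = $55,600; Bellamy Mentoring $30,200 + $23,500 = $53,700; Summit Arts $30,200 + $51,400 = $81,600; Lower Recovery $30,200 + $64,200 = $94,400; West Youth $30,200 + $54,500 = $84,700.

Meridian Workforce: $51,200 · Redwood Nutrition: $55,600 · Bellamy Mentoring: $53,700 · Summit Arts: $81,600 · Lower Recovery: $94,400 · West Youth: $84,700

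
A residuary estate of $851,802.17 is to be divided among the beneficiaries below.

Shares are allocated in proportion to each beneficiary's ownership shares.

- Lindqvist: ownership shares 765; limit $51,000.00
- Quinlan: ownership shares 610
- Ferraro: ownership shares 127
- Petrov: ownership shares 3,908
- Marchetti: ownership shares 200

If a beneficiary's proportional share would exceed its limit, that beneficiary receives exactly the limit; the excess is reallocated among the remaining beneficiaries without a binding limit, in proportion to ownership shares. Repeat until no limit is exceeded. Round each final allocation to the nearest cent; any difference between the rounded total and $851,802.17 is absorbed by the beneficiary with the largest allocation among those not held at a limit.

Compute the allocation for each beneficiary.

Sum of ownership shares: 5,610.
Pro-rata shares before constraints: Lindqvist 116,154.8414; Quinlan 92,620.2003; Ferraro 19,283.2220; Petrov 593,376.6275; Marchetti 30,367.2788.
Held at cap: Lindqvist ($51,000.00); residual $800,802.17 reallocated over remaining ownership shares 4,845.
Shares after redistribution: Quinlan 100,823.3898 → $100,823.39; Ferraro 20,991.0992 → $20,991.10; Petrov 645,930.8319 → $645,930.83; Marchetti 33,056.8491 → $33,056.85.

Lindqvist: $51,000.00 | Quinlan: $100,823.39 | Ferraro: $20,991.10 | Petrov: $645,930.83 | Marchetti: $33,056.85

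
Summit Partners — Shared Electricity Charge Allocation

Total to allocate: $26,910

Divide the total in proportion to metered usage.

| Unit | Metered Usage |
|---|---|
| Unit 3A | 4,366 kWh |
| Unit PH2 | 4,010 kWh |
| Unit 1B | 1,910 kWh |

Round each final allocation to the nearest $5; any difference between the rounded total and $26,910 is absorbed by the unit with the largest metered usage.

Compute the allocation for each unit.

Sum of metered usage: 10,286.
Raw shares: Unit 3A 4,366/10,286 × $26,910 = 11,422.23; Unit PH2 4,010/10,286 × $26,910 = 10,490.87; Unit 1B 1,910/10,286 × $26,910 = 4,996.90.
After rounding ($5): Unit 3A $11,420; Unit PH2 $10,490; Unit 1B $4,995. Sum = $26,905.
Difference $26,910 − $26,905 = +$5 applied to largest metered usage (Unit 3A): Unit 3A becomes $11,425.

Unit 3A: $11,425 | Unit PH2: $10,490 | Unit 1B: $4,995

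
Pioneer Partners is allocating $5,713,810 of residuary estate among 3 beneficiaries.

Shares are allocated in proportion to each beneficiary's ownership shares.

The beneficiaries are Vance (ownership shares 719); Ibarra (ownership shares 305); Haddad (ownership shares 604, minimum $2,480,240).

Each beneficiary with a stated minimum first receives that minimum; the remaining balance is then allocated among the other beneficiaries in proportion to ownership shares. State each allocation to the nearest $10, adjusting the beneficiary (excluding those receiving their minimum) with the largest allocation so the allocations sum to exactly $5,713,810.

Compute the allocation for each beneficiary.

Fund the minimums — Haddad $2,480,240. Remaining pool $3,233,570.
Remaining pool split over remaining ownership shares 1,024: Vance 2,270,446.12 → $2,270,450; Ibarra 963,123.88 → $963,120.

Vance: $2,270,450 · Ibarra: $963,120 · Haddad: $2,480,240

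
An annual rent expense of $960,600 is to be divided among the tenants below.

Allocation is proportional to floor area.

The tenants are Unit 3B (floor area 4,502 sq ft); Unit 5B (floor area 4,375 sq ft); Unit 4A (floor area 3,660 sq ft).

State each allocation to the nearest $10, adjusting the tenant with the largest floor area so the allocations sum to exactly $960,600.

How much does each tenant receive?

Total floor area = 4,502 + 4,375 + 3,660 = 12,537.
Proportional shares: Unit 3B 344,948.65; Unit 5B 335,217.76; Unit 4A 280,433.60.
Rounded to nearest $10: Unit 3B $344,950; Unit 5B $335,220; Unit 4A $280,430. Sum = $960,600.
No rounding difference to absorb.

Unit 3B: $344,950 · Unit 5B: $335,220 · Unit 4A: $280,430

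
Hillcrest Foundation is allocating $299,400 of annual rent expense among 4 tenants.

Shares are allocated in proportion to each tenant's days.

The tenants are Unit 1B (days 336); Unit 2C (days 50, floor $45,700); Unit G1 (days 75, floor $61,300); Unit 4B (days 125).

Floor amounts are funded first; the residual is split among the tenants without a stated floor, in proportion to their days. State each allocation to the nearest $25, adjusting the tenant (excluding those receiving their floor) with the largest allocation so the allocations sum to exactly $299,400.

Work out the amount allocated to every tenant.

Fund the minimums — Unit 2C $45,700; Unit G1 $61,300. Balance $192,400.
Balance split over remaining days 461: Unit 1B 140,230.80 → $140,225; Unit 4B 52,169.20 → $52,175.

Unit 1B: $140,225 | Unit 2C: $45,700 | Unit G1: $61,300 | Unit 4B: $52,175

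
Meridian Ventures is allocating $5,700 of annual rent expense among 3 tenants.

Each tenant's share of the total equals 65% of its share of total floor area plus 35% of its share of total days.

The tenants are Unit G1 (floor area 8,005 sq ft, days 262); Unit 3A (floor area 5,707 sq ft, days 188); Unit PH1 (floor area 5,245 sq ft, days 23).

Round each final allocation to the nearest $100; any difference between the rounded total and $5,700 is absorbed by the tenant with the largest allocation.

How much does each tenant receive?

Unit G1: $2,700 | Unit 3A: $1,900 | Unit PH1: $1,100

Totals — floor area 18,957, days 473.
Combined weights (65% floor area + 35% days): Unit G1 0.4683; Unit 3A 0.3348; Unit PH1 0.1969.
Pro-rata amounts: Unit G1 2,669.57; Unit 3A 1,908.33; Unit PH1 1,122.10.
After rounding ($100): Unit G1 $2,700; Unit 3A $1,900; Unit PH1 $1,100. Sum = $5,700.
No rounding difference to absorb.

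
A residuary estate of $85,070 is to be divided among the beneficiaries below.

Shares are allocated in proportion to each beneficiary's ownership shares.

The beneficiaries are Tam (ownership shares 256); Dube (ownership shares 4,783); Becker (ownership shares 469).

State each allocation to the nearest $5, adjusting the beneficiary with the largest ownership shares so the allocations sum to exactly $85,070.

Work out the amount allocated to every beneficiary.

Tam: $3,955; Dube: $73,870; Becker: $7,245

Total ownership shares = 5,508.
Unrounded shares: Tam 256/5,508 × $85,070 = 3,953.87; Dube 4,783/5,508 × $85,070 = 73,872.51; Becker 469/5,508 × $85,070 = 7,243.61.
After rounding ($5): Tam $3,955; Dube $73,875; Becker $7,245. Sum = $85,075.
Difference $85,070 − $85,075 = −$5 applied to largest ownership shares (Dube): Dube becomes $73,870.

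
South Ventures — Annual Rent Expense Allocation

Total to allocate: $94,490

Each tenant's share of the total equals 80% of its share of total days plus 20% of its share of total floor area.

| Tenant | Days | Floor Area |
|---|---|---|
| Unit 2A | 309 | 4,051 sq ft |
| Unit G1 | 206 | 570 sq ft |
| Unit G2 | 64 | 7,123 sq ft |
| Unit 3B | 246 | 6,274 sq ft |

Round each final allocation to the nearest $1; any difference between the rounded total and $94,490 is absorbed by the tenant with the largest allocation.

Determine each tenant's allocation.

Totals — days 825, floor area 18,018.
Blended shares (80% days + 20% floor area): Unit 2A 0.3446; Unit G1 0.2061; Unit G2 0.1411; Unit 3B 0.3082.
Unrounded shares: Unit 2A 32,561.49; Unit G1 19,472.93; Unit G2 13,334.99; Unit 3B 29,120.58.
After rounding ($1): Unit 2A $32,561; Unit G1 $19,473; Unit G2 $13,335; Unit 3B $29,121. Sum = $94,490.
No rounding difference to absorb.

Unit 2A: $32,561; Unit G1: $19,473; Unit G2: $13,335; Unit 3B: $29,121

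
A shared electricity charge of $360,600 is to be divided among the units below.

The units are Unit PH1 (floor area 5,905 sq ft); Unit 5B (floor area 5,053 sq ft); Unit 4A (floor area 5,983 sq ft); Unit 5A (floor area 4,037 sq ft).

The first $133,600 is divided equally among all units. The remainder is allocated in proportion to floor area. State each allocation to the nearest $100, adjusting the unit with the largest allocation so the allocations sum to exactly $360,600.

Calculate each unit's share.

Unit PH1: $97,300 · Unit 5B: $88,100 · Unit 4A: $98,100 · Unit 5A: $77,100

First tranche $133,600 split equally: $33,400 each.
Remainder $227,000 by floor area (total 20,978): Unit PH1 63,897.18 → $63,900; Unit 5B 54,677.81 → $54,700; Unit 4A 64,741.21 → $64,700; Unit 5A 43,683.81 → $43,700.
Totals: Unit PH1 $33,400 + $63,900 = $97,300; Unit 5B $33,400 + $54,700 = $88,100; Unit 4A $33,400 + $64,700 = $98,100; Unit 5A $33,400 + $43,700 = $77,100.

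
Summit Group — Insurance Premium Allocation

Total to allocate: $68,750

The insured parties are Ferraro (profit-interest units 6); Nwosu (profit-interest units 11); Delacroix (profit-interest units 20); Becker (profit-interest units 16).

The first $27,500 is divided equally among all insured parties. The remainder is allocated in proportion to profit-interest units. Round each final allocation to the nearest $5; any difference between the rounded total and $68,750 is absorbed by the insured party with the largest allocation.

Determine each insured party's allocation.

Equal tier: $27,500 ÷ 4 = $6,875 apiece.
Remainder $41,250 by profit-interest units (total 53): Ferraro 4,669.81 → $4,670; Nwosu 8,561.32 → $8,560; Delacroix 15,566.04 → $15,565; Becker 12,452.83 → $12,455.
Totals: Ferraro $6,875 + $4,670 = $11,545; Nwosu $6,875 + $8,560 = $15,435; Delacroix $6,875 + $15,565 = $22,440; Becker $6,875 + $12,455 = $19,330.

Ferraro: $11,545 · Nwosu: $15,435 · Delacroix: $22,440 · Becker: $19,330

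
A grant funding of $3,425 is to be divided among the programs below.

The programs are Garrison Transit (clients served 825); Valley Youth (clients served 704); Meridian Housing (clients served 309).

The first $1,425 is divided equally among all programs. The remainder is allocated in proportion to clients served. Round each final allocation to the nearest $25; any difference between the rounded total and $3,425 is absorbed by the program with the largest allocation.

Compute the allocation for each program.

First tranche $1,425 split equally: $475 each.
Remainder $2,000 by clients served (total 1,838): Garrison Transit 897.71 → $900; Valley Youth 766.05 → $775; Meridian Housing 336.24 → $325.
Totals: Garrison Transit $475 + $900 = $1,375; Valley Youth $475 + $775 = $1,250; Meridian Housing $475 + $325 = $800.

Garrison Transit: $1,375; Valley Youth: $1,250; Meridian Housing: $800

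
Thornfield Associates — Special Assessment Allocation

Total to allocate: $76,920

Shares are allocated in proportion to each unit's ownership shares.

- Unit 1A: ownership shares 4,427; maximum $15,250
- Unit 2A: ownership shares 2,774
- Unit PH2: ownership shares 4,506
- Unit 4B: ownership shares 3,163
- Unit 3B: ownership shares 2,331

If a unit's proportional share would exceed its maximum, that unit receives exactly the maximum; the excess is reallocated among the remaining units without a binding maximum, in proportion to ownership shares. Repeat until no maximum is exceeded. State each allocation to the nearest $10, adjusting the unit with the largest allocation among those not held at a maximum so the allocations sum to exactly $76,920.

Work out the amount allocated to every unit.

Unit 1A: $15,250 | Unit 2A: $13,390 | Unit PH2: $21,760 | Unit 4B: $15,270 | Unit 3B: $11,250

Sum of ownership shares: 17,201.
Unconstrained shares: Unit 1A 19,796.80; Unit 2A 12,404.86; Unit PH2 20,150.08; Unit 4B 14,144.41; Unit 3B 10,423.84.
Held at cap: Unit 1A ($15,250); balance $61,670 reallocated over remaining ownership shares 12,774.
Remaining shares: Unit 2A 13,392.25 → $13,390; Unit PH2 21,753.95 → $21,750; Unit 4B 15,270.25 → $15,270; Unit 3B 11,253.54 → $11,250.
Rounding difference +$10 applied to Unit PH2 → $21,760.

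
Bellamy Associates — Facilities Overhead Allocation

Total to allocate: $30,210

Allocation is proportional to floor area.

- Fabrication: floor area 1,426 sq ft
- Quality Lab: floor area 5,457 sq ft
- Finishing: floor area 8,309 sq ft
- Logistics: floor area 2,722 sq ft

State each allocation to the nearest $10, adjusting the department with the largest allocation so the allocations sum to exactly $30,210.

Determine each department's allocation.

Floor area total: 17,914.
Pro-rata amounts: Fabrication 1,426/17,914 × $30,210 = 2,404.79; Quality Lab 5,457/17,914 × $30,210 = 9,202.63; Finishing 8,309/17,914 × $30,210 = 14,012.22; Logistics 2,722/17,914 × $30,210 = 4,590.36.
After rounding ($10): Fabrication $2,400; Quality Lab $9,200; Finishing $14,010; Logistics $4,590. Sum = $30,200.
Difference $30,210 − $30,200 = +$10 applied to largest allocation (Finishing): Finishing becomes $14,020.

Fabrication: $2,400 · Quality Lab: $9,200 · Finishing: $14,020 · Logistics: $4,590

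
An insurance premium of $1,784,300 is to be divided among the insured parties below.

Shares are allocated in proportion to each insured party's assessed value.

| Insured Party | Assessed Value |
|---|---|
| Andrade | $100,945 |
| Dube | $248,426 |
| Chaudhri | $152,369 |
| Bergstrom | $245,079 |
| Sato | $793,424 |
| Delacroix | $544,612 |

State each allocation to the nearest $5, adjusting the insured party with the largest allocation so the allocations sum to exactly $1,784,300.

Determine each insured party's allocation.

Assessed value total: 2,084,855.
Unrounded shares: Andrade 100,945/2,084,855 × $1,784,300 = 86,392.66; Dube 248,426/2,084,855 × $1,784,300 = 212,612.63; Chaudhri 152,369/2,084,855 × $1,784,300 = 130,403.32; Bergstrom 245,079/2,084,855 × $1,784,300 = 209,748.14; Sato 793,424/2,084,855 × $1,784,300 = 679,043.12; Delacroix 544,612/2,084,855 × $1,784,300 = 466,100.13.
Rounded to nearest $5: Andrade $86,395; Dube $212,615; Chaudhri $130,405; Bergstrom $209,750; Sato $679,045; Delacroix $466,100. Sum = $1,784,310.
Difference $1,784,300 − $1,784,310 = −$10 applied to largest allocation (Sato): Sato becomes $679,035.

Andrade: $86,395 | Dube: $212,615 | Chaudhri: $130,405 | Bergstrom: $209,750 | Sato: $679,035 | Delacroix: $466,100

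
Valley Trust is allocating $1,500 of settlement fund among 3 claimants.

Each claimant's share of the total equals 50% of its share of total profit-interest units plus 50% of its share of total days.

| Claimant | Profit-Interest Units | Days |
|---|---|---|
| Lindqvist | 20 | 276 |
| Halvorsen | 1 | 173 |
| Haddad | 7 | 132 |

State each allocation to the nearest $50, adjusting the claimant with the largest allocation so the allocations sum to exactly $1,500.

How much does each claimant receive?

Profit-interest units total 28; days total 581.
Blended shares (50% profit-interest units + 50% days): Lindqvist 0.5947; Halvorsen 0.1667; Haddad 0.2386.
Pro-rata amounts: Lindqvist 892.00; Halvorsen 250.11; Haddad 357.90.
At nearest $50: Lindqvist $900; Halvorsen $250; Haddad $350. Sum = $1,500.
Rounded total matches; no reconciliation needed.

Lindqvist: $900 · Halvorsen: $250 · Haddad: $350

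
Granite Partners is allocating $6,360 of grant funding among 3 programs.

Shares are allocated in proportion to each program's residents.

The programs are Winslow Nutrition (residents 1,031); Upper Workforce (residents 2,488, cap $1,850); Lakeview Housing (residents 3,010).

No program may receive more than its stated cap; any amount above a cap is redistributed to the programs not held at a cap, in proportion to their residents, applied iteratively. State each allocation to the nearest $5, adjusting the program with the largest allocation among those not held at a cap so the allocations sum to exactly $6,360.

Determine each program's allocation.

Combined residents = 6,529.
Pro-rata shares before constraints: Winslow Nutrition 1,004.31; Upper Workforce 2,423.60; Lakeview Housing 2,932.09.
Held at cap: Upper Workforce ($1,850); balance $4,510 reallocated over remaining residents 4,041.
Redistributed shares: Winslow Nutrition 1,150.66 → $1,150; Lakeview Housing 3,359.34 → $3,360.

Winslow Nutrition: $1,150; Upper Workforce: $1,850; Lakeview Housing: $3,360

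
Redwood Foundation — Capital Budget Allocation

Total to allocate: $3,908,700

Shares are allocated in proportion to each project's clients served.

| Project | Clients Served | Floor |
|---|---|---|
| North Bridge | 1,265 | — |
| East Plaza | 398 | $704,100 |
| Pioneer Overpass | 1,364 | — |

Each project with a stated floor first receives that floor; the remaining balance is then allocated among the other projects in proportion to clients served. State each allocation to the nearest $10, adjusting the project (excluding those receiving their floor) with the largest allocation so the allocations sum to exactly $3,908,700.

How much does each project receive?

Minimums first: East Plaza $704,100. Remaining pool $3,204,600.
Remaining pool split over remaining clients served 2,629: North Bridge 1,541,962.34 → $1,541,960; Pioneer Overpass 1,662,637.66 → $1,662,640.

North Bridge: $1,541,960; East Plaza: $704,100; Pioneer Overpass: $1,662,640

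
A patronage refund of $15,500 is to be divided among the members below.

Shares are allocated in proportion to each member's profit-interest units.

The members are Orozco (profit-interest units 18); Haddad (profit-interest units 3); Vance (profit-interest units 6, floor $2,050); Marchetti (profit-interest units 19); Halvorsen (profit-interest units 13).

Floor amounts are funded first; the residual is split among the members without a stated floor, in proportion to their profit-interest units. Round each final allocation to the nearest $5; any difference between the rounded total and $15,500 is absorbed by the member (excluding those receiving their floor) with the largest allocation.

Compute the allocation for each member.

Orozco: $4,570 | Haddad: $760 | Vance: $2,050 | Marchetti: $4,820 | Halvorsen: $3,300

Minimums first: Vance $2,050. Remaining pool $13,450.
Remaining pool split over remaining profit-interest units 53: Orozco 4,567.92 → $4,570; Haddad 761.32 → $760; Marchetti 4,821.70 → $4,820; Halvorsen 3,299.06 → $3,300.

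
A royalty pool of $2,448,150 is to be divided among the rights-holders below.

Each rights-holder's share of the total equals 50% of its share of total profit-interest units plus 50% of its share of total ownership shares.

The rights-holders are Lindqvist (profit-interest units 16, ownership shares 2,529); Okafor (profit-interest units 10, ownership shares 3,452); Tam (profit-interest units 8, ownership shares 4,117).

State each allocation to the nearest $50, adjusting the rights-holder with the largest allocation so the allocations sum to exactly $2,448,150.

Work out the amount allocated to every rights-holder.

Profit-interest units total 34; ownership shares total 10,098.
Composite weights (50% profit-interest units + 50% ownership shares): Lindqvist 0.3605; Okafor 0.3180; Tam 0.3215.
Proportional shares: Lindqvist 882,599.53; Okafor 778,471.94; Tam 787,078.53.
After rounding ($50): Lindqvist $882,600; Okafor $778,450; Tam $787,100. Sum = $2,448,150.
No rounding difference to absorb.

Lindqvist: $882,600 · Okafor: $778,450 · Tam: $787,100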